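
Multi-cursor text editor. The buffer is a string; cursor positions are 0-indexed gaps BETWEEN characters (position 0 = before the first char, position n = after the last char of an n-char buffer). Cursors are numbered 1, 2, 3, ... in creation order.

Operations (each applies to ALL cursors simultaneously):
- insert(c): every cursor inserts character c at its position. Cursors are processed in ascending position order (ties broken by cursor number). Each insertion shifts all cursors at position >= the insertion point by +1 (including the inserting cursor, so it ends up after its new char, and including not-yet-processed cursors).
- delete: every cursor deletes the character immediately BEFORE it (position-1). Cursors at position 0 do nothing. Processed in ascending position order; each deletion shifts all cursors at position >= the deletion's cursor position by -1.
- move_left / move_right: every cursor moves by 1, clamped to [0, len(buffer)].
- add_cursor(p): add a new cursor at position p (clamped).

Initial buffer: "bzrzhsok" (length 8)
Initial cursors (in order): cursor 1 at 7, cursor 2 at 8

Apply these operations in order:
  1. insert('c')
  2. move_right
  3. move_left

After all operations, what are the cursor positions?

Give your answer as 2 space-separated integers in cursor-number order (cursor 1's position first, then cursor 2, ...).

After op 1 (insert('c')): buffer="bzrzhsockc" (len 10), cursors c1@8 c2@10, authorship .......1.2
After op 2 (move_right): buffer="bzrzhsockc" (len 10), cursors c1@9 c2@10, authorship .......1.2
After op 3 (move_left): buffer="bzrzhsockc" (len 10), cursors c1@8 c2@9, authorship .......1.2

Answer: 8 9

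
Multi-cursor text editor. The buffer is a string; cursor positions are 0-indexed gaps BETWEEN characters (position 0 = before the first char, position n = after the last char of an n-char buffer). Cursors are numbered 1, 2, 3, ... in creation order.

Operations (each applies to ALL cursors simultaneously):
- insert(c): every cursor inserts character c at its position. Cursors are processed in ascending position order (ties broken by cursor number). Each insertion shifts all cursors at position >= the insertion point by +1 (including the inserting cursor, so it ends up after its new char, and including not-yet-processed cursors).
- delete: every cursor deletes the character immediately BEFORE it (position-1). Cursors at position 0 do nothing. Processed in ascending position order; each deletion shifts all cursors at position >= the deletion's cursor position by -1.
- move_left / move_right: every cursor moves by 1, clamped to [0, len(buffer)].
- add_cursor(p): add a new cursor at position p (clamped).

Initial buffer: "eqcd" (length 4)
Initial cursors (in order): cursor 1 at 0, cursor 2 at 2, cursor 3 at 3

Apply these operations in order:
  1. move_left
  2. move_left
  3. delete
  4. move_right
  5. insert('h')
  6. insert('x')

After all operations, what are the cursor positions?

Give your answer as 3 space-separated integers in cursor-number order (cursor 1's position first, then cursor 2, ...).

Answer: 7 7 7

Derivation:
After op 1 (move_left): buffer="eqcd" (len 4), cursors c1@0 c2@1 c3@2, authorship ....
After op 2 (move_left): buffer="eqcd" (len 4), cursors c1@0 c2@0 c3@1, authorship ....
After op 3 (delete): buffer="qcd" (len 3), cursors c1@0 c2@0 c3@0, authorship ...
After op 4 (move_right): buffer="qcd" (len 3), cursors c1@1 c2@1 c3@1, authorship ...
After op 5 (insert('h')): buffer="qhhhcd" (len 6), cursors c1@4 c2@4 c3@4, authorship .123..
After op 6 (insert('x')): buffer="qhhhxxxcd" (len 9), cursors c1@7 c2@7 c3@7, authorship .123123..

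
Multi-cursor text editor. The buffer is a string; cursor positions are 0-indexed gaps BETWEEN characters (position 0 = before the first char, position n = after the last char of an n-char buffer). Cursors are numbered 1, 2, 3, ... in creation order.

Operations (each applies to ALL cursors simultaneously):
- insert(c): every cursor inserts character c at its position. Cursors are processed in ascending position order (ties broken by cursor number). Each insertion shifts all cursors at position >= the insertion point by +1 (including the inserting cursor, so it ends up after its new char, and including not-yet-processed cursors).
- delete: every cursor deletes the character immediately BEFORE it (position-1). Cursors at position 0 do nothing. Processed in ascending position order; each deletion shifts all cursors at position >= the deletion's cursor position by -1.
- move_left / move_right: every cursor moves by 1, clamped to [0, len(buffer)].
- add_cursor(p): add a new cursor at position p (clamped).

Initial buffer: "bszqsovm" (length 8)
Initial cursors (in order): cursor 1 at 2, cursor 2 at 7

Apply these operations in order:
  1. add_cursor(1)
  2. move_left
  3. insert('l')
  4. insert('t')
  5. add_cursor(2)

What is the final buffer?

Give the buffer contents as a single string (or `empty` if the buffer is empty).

After op 1 (add_cursor(1)): buffer="bszqsovm" (len 8), cursors c3@1 c1@2 c2@7, authorship ........
After op 2 (move_left): buffer="bszqsovm" (len 8), cursors c3@0 c1@1 c2@6, authorship ........
After op 3 (insert('l')): buffer="lblszqsolvm" (len 11), cursors c3@1 c1@3 c2@9, authorship 3.1.....2..
After op 4 (insert('t')): buffer="ltbltszqsoltvm" (len 14), cursors c3@2 c1@5 c2@12, authorship 33.11.....22..
After op 5 (add_cursor(2)): buffer="ltbltszqsoltvm" (len 14), cursors c3@2 c4@2 c1@5 c2@12, authorship 33.11.....22..

Answer: ltbltszqsoltvm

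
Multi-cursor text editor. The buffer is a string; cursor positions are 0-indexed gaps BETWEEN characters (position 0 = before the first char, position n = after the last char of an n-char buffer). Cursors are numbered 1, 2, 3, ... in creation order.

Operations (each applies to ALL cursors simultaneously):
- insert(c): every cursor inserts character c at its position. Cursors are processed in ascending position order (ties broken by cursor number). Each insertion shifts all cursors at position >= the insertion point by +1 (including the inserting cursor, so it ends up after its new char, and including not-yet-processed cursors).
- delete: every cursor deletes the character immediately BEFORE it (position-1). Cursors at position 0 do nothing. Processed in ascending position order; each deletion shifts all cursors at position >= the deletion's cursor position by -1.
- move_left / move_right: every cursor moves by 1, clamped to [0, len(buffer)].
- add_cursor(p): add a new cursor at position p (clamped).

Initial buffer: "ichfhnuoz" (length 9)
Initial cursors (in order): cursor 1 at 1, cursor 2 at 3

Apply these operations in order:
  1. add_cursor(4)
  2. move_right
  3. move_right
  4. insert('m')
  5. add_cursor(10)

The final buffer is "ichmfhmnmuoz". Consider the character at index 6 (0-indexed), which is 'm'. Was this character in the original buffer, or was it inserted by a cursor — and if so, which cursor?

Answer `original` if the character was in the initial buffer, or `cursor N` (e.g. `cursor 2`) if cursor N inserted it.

After op 1 (add_cursor(4)): buffer="ichfhnuoz" (len 9), cursors c1@1 c2@3 c3@4, authorship .........
After op 2 (move_right): buffer="ichfhnuoz" (len 9), cursors c1@2 c2@4 c3@5, authorship .........
After op 3 (move_right): buffer="ichfhnuoz" (len 9), cursors c1@3 c2@5 c3@6, authorship .........
After op 4 (insert('m')): buffer="ichmfhmnmuoz" (len 12), cursors c1@4 c2@7 c3@9, authorship ...1..2.3...
After op 5 (add_cursor(10)): buffer="ichmfhmnmuoz" (len 12), cursors c1@4 c2@7 c3@9 c4@10, authorship ...1..2.3...
Authorship (.=original, N=cursor N): . . . 1 . . 2 . 3 . . .
Index 6: author = 2

Answer: cursor 2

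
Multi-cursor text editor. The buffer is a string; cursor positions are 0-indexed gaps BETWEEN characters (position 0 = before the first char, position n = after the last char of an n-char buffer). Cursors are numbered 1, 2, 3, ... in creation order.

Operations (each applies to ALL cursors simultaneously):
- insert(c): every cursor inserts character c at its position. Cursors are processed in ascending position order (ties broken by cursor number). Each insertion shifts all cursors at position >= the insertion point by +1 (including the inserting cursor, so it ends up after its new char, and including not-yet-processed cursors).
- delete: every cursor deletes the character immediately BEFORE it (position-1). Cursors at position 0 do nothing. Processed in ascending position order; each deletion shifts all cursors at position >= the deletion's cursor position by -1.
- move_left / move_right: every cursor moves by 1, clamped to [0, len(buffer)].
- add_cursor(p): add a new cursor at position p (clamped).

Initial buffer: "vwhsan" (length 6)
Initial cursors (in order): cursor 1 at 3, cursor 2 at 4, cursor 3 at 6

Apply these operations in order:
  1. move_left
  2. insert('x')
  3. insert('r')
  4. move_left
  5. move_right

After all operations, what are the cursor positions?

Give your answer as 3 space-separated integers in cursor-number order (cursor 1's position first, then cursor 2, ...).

Answer: 4 7 11

Derivation:
After op 1 (move_left): buffer="vwhsan" (len 6), cursors c1@2 c2@3 c3@5, authorship ......
After op 2 (insert('x')): buffer="vwxhxsaxn" (len 9), cursors c1@3 c2@5 c3@8, authorship ..1.2..3.
After op 3 (insert('r')): buffer="vwxrhxrsaxrn" (len 12), cursors c1@4 c2@7 c3@11, authorship ..11.22..33.
After op 4 (move_left): buffer="vwxrhxrsaxrn" (len 12), cursors c1@3 c2@6 c3@10, authorship ..11.22..33.
After op 5 (move_right): buffer="vwxrhxrsaxrn" (len 12), cursors c1@4 c2@7 c3@11, authorship ..11.22..33.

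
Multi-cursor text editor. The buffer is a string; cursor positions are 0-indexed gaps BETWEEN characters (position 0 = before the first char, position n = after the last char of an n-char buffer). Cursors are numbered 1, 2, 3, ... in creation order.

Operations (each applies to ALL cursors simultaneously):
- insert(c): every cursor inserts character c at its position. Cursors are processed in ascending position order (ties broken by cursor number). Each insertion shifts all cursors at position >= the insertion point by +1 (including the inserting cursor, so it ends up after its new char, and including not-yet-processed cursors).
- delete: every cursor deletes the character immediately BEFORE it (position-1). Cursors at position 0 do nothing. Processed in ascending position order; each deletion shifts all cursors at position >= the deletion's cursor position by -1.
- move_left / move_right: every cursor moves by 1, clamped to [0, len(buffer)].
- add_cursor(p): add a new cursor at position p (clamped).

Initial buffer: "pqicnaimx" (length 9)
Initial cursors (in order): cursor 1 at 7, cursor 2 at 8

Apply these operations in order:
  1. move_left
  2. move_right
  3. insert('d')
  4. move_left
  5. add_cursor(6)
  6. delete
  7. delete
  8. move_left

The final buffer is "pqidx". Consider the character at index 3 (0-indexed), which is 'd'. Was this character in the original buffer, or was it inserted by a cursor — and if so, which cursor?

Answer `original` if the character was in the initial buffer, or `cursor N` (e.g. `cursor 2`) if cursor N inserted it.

Answer: cursor 2

Derivation:
After op 1 (move_left): buffer="pqicnaimx" (len 9), cursors c1@6 c2@7, authorship .........
After op 2 (move_right): buffer="pqicnaimx" (len 9), cursors c1@7 c2@8, authorship .........
After op 3 (insert('d')): buffer="pqicnaidmdx" (len 11), cursors c1@8 c2@10, authorship .......1.2.
After op 4 (move_left): buffer="pqicnaidmdx" (len 11), cursors c1@7 c2@9, authorship .......1.2.
After op 5 (add_cursor(6)): buffer="pqicnaidmdx" (len 11), cursors c3@6 c1@7 c2@9, authorship .......1.2.
After op 6 (delete): buffer="pqicnddx" (len 8), cursors c1@5 c3@5 c2@6, authorship .....12.
After op 7 (delete): buffer="pqidx" (len 5), cursors c1@3 c2@3 c3@3, authorship ...2.
After op 8 (move_left): buffer="pqidx" (len 5), cursors c1@2 c2@2 c3@2, authorship ...2.
Authorship (.=original, N=cursor N): . . . 2 .
Index 3: author = 2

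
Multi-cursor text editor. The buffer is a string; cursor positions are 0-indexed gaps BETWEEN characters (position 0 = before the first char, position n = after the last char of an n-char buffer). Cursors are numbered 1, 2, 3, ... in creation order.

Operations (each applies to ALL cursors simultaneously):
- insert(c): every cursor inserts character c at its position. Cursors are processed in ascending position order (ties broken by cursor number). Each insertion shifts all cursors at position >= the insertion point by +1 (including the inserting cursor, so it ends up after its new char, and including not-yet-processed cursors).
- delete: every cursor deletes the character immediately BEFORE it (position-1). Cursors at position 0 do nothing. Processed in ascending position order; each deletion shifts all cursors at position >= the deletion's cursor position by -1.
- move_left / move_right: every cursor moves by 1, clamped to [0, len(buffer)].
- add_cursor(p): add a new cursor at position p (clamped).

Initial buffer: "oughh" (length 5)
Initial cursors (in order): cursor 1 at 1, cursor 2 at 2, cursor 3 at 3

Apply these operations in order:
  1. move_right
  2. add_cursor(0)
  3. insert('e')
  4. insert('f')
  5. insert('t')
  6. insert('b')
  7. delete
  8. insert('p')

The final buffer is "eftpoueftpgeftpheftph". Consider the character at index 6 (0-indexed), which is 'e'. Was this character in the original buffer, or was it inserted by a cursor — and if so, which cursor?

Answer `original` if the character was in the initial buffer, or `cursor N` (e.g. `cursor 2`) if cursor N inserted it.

Answer: cursor 1

Derivation:
After op 1 (move_right): buffer="oughh" (len 5), cursors c1@2 c2@3 c3@4, authorship .....
After op 2 (add_cursor(0)): buffer="oughh" (len 5), cursors c4@0 c1@2 c2@3 c3@4, authorship .....
After op 3 (insert('e')): buffer="eouegeheh" (len 9), cursors c4@1 c1@4 c2@6 c3@8, authorship 4..1.2.3.
After op 4 (insert('f')): buffer="efouefgefhefh" (len 13), cursors c4@2 c1@6 c2@9 c3@12, authorship 44..11.22.33.
After op 5 (insert('t')): buffer="eftoueftgefthefth" (len 17), cursors c4@3 c1@8 c2@12 c3@16, authorship 444..111.222.333.
After op 6 (insert('b')): buffer="eftboueftbgeftbheftbh" (len 21), cursors c4@4 c1@10 c2@15 c3@20, authorship 4444..1111.2222.3333.
After op 7 (delete): buffer="eftoueftgefthefth" (len 17), cursors c4@3 c1@8 c2@12 c3@16, authorship 444..111.222.333.
After op 8 (insert('p')): buffer="eftpoueftpgeftpheftph" (len 21), cursors c4@4 c1@10 c2@15 c3@20, authorship 4444..1111.2222.3333.
Authorship (.=original, N=cursor N): 4 4 4 4 . . 1 1 1 1 . 2 2 2 2 . 3 3 3 3 .
Index 6: author = 1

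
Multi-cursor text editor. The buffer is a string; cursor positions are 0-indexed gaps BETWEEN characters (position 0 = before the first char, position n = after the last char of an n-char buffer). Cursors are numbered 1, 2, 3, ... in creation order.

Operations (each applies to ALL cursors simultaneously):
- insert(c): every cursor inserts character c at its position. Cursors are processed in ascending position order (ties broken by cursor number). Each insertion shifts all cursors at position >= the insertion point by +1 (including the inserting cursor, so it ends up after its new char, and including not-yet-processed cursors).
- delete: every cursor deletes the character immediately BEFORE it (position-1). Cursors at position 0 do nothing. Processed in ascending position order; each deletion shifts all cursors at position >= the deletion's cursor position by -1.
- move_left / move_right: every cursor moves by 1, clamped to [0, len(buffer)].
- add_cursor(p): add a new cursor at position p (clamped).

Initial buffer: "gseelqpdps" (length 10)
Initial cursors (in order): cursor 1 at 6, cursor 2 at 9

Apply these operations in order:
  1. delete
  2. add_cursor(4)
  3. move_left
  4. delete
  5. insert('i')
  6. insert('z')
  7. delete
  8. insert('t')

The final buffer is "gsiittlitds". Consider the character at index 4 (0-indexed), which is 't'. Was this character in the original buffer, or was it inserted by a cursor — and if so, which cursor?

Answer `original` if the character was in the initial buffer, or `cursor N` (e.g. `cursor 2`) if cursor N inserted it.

Answer: cursor 1

Derivation:
After op 1 (delete): buffer="gseelpds" (len 8), cursors c1@5 c2@7, authorship ........
After op 2 (add_cursor(4)): buffer="gseelpds" (len 8), cursors c3@4 c1@5 c2@7, authorship ........
After op 3 (move_left): buffer="gseelpds" (len 8), cursors c3@3 c1@4 c2@6, authorship ........
After op 4 (delete): buffer="gslds" (len 5), cursors c1@2 c3@2 c2@3, authorship .....
After op 5 (insert('i')): buffer="gsiilids" (len 8), cursors c1@4 c3@4 c2@6, authorship ..13.2..
After op 6 (insert('z')): buffer="gsiizzlizds" (len 11), cursors c1@6 c3@6 c2@9, authorship ..1313.22..
After op 7 (delete): buffer="gsiilids" (len 8), cursors c1@4 c3@4 c2@6, authorship ..13.2..
After op 8 (insert('t')): buffer="gsiittlitds" (len 11), cursors c1@6 c3@6 c2@9, authorship ..1313.22..
Authorship (.=original, N=cursor N): . . 1 3 1 3 . 2 2 . .
Index 4: author = 1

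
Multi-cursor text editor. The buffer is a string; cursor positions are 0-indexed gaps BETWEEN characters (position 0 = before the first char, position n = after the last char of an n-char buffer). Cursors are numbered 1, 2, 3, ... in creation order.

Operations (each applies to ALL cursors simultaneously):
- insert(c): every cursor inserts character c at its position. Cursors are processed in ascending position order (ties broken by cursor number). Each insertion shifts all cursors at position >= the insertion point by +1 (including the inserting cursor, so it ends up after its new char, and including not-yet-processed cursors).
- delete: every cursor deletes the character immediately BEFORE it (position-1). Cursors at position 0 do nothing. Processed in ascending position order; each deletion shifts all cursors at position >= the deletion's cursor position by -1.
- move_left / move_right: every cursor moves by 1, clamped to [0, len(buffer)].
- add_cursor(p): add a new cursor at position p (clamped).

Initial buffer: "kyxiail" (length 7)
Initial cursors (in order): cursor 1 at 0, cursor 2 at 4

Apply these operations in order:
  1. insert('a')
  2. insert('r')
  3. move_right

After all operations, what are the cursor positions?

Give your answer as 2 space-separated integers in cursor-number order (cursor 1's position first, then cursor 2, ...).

Answer: 3 9

Derivation:
After op 1 (insert('a')): buffer="akyxiaail" (len 9), cursors c1@1 c2@6, authorship 1....2...
After op 2 (insert('r')): buffer="arkyxiarail" (len 11), cursors c1@2 c2@8, authorship 11....22...
After op 3 (move_right): buffer="arkyxiarail" (len 11), cursors c1@3 c2@9, authorship 11....22...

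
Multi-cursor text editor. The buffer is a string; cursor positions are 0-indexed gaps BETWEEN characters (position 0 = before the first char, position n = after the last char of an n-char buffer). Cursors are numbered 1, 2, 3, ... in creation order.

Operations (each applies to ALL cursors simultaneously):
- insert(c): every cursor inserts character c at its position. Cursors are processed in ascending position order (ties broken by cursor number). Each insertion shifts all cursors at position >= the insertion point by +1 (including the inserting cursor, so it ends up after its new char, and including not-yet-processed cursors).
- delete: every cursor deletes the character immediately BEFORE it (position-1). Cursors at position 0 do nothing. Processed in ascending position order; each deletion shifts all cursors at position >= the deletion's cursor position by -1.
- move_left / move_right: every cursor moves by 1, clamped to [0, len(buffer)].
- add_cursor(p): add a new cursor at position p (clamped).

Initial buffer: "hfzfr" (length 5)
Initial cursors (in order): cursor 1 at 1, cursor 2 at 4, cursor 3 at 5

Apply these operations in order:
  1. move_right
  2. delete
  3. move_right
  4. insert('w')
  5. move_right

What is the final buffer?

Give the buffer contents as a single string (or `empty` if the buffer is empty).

After op 1 (move_right): buffer="hfzfr" (len 5), cursors c1@2 c2@5 c3@5, authorship .....
After op 2 (delete): buffer="hz" (len 2), cursors c1@1 c2@2 c3@2, authorship ..
After op 3 (move_right): buffer="hz" (len 2), cursors c1@2 c2@2 c3@2, authorship ..
After op 4 (insert('w')): buffer="hzwww" (len 5), cursors c1@5 c2@5 c3@5, authorship ..123
After op 5 (move_right): buffer="hzwww" (len 5), cursors c1@5 c2@5 c3@5, authorship ..123

Answer: hzwww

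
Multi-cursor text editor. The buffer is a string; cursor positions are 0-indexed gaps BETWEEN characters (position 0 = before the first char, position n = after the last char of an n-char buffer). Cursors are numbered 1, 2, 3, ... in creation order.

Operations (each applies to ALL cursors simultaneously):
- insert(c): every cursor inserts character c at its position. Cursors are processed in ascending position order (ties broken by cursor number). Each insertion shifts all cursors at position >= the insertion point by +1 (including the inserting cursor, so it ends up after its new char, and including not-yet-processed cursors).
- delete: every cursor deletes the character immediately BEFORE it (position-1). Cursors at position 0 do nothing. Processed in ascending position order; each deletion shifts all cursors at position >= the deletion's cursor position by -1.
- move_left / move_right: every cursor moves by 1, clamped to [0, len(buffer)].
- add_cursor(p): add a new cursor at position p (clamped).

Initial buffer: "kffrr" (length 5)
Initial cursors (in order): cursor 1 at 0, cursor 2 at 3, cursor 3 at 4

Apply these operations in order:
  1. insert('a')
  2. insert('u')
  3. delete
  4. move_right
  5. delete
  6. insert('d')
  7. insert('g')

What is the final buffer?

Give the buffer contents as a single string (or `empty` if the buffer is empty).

After op 1 (insert('a')): buffer="akffarar" (len 8), cursors c1@1 c2@5 c3@7, authorship 1...2.3.
After op 2 (insert('u')): buffer="aukffauraur" (len 11), cursors c1@2 c2@7 c3@10, authorship 11...22.33.
After op 3 (delete): buffer="akffarar" (len 8), cursors c1@1 c2@5 c3@7, authorship 1...2.3.
After op 4 (move_right): buffer="akffarar" (len 8), cursors c1@2 c2@6 c3@8, authorship 1...2.3.
After op 5 (delete): buffer="affaa" (len 5), cursors c1@1 c2@4 c3@5, authorship 1..23
After op 6 (insert('d')): buffer="adffadad" (len 8), cursors c1@2 c2@6 c3@8, authorship 11..2233
After op 7 (insert('g')): buffer="adgffadgadg" (len 11), cursors c1@3 c2@8 c3@11, authorship 111..222333

Answer: adgffadgadg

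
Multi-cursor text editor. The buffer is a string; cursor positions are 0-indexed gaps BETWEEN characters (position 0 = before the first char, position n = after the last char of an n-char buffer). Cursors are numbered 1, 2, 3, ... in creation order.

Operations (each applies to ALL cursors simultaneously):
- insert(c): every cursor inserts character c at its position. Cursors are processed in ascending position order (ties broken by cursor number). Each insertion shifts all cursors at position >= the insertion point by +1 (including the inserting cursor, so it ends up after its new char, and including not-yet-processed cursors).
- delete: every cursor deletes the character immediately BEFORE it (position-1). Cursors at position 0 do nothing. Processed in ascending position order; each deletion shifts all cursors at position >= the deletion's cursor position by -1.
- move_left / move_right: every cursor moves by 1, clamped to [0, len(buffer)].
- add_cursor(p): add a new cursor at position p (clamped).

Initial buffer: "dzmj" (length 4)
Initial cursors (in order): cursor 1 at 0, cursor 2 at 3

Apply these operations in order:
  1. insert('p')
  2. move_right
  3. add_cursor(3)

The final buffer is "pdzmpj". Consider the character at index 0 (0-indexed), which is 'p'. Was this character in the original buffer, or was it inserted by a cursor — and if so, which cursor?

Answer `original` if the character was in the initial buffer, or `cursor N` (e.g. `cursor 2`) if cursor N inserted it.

Answer: cursor 1

Derivation:
After op 1 (insert('p')): buffer="pdzmpj" (len 6), cursors c1@1 c2@5, authorship 1...2.
After op 2 (move_right): buffer="pdzmpj" (len 6), cursors c1@2 c2@6, authorship 1...2.
After op 3 (add_cursor(3)): buffer="pdzmpj" (len 6), cursors c1@2 c3@3 c2@6, authorship 1...2.
Authorship (.=original, N=cursor N): 1 . . . 2 .
Index 0: author = 1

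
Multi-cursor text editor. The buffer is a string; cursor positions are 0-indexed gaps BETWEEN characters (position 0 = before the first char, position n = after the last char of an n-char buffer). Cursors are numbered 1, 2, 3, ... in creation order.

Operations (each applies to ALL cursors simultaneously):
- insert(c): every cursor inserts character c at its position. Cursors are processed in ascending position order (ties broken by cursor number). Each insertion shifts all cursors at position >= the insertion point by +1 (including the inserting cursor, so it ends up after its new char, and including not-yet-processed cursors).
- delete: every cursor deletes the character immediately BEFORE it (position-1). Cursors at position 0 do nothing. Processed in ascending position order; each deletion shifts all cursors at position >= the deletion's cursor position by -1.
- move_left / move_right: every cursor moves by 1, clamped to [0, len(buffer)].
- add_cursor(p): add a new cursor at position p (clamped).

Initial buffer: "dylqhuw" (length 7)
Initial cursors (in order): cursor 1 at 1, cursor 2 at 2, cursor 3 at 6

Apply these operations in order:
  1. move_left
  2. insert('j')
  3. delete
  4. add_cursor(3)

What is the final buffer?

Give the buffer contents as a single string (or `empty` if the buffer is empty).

After op 1 (move_left): buffer="dylqhuw" (len 7), cursors c1@0 c2@1 c3@5, authorship .......
After op 2 (insert('j')): buffer="jdjylqhjuw" (len 10), cursors c1@1 c2@3 c3@8, authorship 1.2....3..
After op 3 (delete): buffer="dylqhuw" (len 7), cursors c1@0 c2@1 c3@5, authorship .......
After op 4 (add_cursor(3)): buffer="dylqhuw" (len 7), cursors c1@0 c2@1 c4@3 c3@5, authorship .......

Answer: dylqhuw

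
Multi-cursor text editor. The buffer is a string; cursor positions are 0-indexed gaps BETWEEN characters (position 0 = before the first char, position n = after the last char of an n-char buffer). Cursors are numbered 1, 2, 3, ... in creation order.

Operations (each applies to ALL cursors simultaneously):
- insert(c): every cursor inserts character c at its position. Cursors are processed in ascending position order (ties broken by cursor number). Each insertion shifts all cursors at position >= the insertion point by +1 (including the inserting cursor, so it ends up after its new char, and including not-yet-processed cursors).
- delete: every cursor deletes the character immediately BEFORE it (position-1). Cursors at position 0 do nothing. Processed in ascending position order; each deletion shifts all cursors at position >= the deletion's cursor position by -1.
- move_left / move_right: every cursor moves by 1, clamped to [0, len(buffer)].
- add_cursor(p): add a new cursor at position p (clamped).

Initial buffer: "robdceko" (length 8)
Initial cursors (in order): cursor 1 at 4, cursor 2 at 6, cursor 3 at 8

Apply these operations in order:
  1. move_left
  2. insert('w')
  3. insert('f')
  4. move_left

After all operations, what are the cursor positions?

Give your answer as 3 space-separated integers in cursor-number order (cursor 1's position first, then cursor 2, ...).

After op 1 (move_left): buffer="robdceko" (len 8), cursors c1@3 c2@5 c3@7, authorship ........
After op 2 (insert('w')): buffer="robwdcwekwo" (len 11), cursors c1@4 c2@7 c3@10, authorship ...1..2..3.
After op 3 (insert('f')): buffer="robwfdcwfekwfo" (len 14), cursors c1@5 c2@9 c3@13, authorship ...11..22..33.
After op 4 (move_left): buffer="robwfdcwfekwfo" (len 14), cursors c1@4 c2@8 c3@12, authorship ...11..22..33.

Answer: 4 8 12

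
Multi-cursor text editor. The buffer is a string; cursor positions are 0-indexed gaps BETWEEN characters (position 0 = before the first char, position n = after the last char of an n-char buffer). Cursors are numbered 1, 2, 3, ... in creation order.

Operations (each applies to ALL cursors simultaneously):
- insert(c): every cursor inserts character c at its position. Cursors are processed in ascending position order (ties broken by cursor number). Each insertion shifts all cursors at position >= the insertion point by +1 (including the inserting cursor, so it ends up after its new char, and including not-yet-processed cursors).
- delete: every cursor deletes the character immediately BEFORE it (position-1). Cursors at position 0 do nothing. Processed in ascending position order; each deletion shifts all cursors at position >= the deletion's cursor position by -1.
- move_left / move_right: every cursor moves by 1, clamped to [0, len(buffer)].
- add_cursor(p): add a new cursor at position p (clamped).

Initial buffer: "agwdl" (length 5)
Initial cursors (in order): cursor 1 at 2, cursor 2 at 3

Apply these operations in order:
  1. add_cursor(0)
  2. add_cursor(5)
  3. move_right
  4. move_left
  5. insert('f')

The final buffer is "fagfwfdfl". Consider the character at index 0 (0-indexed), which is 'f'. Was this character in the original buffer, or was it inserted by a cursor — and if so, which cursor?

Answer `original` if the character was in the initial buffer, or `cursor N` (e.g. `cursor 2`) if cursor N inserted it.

Answer: cursor 3

Derivation:
After op 1 (add_cursor(0)): buffer="agwdl" (len 5), cursors c3@0 c1@2 c2@3, authorship .....
After op 2 (add_cursor(5)): buffer="agwdl" (len 5), cursors c3@0 c1@2 c2@3 c4@5, authorship .....
After op 3 (move_right): buffer="agwdl" (len 5), cursors c3@1 c1@3 c2@4 c4@5, authorship .....
After op 4 (move_left): buffer="agwdl" (len 5), cursors c3@0 c1@2 c2@3 c4@4, authorship .....
After op 5 (insert('f')): buffer="fagfwfdfl" (len 9), cursors c3@1 c1@4 c2@6 c4@8, authorship 3..1.2.4.
Authorship (.=original, N=cursor N): 3 . . 1 . 2 . 4 .
Index 0: author = 3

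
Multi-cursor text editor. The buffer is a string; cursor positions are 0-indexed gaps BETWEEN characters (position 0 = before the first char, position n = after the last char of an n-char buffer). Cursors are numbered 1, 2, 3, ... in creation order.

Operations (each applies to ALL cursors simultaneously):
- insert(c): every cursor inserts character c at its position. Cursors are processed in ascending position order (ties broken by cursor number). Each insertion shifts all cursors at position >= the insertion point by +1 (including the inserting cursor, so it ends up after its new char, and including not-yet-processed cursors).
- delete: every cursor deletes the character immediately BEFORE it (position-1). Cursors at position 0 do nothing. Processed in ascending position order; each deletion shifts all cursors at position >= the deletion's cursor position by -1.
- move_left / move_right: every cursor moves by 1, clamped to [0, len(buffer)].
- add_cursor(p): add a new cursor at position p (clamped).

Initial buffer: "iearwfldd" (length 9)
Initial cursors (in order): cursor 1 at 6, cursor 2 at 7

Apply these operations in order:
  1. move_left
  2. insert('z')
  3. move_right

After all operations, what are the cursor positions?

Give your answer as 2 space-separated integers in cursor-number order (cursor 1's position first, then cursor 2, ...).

Answer: 7 9

Derivation:
After op 1 (move_left): buffer="iearwfldd" (len 9), cursors c1@5 c2@6, authorship .........
After op 2 (insert('z')): buffer="iearwzfzldd" (len 11), cursors c1@6 c2@8, authorship .....1.2...
After op 3 (move_right): buffer="iearwzfzldd" (len 11), cursors c1@7 c2@9, authorship .....1.2...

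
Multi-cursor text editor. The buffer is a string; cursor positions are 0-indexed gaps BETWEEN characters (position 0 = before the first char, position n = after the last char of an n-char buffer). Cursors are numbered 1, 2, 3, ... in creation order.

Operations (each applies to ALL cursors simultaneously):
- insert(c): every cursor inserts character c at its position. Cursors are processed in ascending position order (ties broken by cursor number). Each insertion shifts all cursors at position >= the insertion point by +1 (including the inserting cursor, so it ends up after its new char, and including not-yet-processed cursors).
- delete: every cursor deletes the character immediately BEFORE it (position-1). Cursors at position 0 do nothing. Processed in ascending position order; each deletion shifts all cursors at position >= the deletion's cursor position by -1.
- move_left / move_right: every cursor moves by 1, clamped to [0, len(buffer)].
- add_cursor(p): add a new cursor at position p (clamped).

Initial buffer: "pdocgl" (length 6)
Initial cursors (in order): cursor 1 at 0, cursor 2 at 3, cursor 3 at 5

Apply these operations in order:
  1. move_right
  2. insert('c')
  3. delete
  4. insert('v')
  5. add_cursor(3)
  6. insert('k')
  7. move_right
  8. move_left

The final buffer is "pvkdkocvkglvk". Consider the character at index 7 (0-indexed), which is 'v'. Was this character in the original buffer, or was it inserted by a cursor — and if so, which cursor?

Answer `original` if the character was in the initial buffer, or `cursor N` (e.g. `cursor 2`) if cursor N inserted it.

Answer: cursor 2

Derivation:
After op 1 (move_right): buffer="pdocgl" (len 6), cursors c1@1 c2@4 c3@6, authorship ......
After op 2 (insert('c')): buffer="pcdoccglc" (len 9), cursors c1@2 c2@6 c3@9, authorship .1...2..3
After op 3 (delete): buffer="pdocgl" (len 6), cursors c1@1 c2@4 c3@6, authorship ......
After op 4 (insert('v')): buffer="pvdocvglv" (len 9), cursors c1@2 c2@6 c3@9, authorship .1...2..3
After op 5 (add_cursor(3)): buffer="pvdocvglv" (len 9), cursors c1@2 c4@3 c2@6 c3@9, authorship .1...2..3
After op 6 (insert('k')): buffer="pvkdkocvkglvk" (len 13), cursors c1@3 c4@5 c2@9 c3@13, authorship .11.4..22..33
After op 7 (move_right): buffer="pvkdkocvkglvk" (len 13), cursors c1@4 c4@6 c2@10 c3@13, authorship .11.4..22..33
After op 8 (move_left): buffer="pvkdkocvkglvk" (len 13), cursors c1@3 c4@5 c2@9 c3@12, authorship .11.4..22..33
Authorship (.=original, N=cursor N): . 1 1 . 4 . . 2 2 . . 3 3
Index 7: author = 2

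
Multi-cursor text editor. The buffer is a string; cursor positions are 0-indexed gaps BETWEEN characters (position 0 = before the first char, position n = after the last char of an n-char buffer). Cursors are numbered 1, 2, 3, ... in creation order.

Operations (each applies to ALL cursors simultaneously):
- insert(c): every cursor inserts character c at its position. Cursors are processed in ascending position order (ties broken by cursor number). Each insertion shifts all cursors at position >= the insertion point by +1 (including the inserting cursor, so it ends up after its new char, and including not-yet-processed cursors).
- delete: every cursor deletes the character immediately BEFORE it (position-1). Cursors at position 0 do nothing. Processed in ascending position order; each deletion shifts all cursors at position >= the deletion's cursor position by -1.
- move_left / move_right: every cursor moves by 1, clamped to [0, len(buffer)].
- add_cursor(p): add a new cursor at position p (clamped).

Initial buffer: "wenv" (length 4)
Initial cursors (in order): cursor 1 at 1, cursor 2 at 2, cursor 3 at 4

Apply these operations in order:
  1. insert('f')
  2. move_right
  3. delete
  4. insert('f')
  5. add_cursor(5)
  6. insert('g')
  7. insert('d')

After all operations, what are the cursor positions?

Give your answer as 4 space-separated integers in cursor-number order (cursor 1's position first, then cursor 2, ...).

After op 1 (insert('f')): buffer="wfefnvf" (len 7), cursors c1@2 c2@4 c3@7, authorship .1.2..3
After op 2 (move_right): buffer="wfefnvf" (len 7), cursors c1@3 c2@5 c3@7, authorship .1.2..3
After op 3 (delete): buffer="wffv" (len 4), cursors c1@2 c2@3 c3@4, authorship .12.
After op 4 (insert('f')): buffer="wffffvf" (len 7), cursors c1@3 c2@5 c3@7, authorship .1122.3
After op 5 (add_cursor(5)): buffer="wffffvf" (len 7), cursors c1@3 c2@5 c4@5 c3@7, authorship .1122.3
After op 6 (insert('g')): buffer="wffgffggvfg" (len 11), cursors c1@4 c2@8 c4@8 c3@11, authorship .1112224.33
After op 7 (insert('d')): buffer="wffgdffggddvfgd" (len 15), cursors c1@5 c2@11 c4@11 c3@15, authorship .1111222424.333

Answer: 5 11 15 11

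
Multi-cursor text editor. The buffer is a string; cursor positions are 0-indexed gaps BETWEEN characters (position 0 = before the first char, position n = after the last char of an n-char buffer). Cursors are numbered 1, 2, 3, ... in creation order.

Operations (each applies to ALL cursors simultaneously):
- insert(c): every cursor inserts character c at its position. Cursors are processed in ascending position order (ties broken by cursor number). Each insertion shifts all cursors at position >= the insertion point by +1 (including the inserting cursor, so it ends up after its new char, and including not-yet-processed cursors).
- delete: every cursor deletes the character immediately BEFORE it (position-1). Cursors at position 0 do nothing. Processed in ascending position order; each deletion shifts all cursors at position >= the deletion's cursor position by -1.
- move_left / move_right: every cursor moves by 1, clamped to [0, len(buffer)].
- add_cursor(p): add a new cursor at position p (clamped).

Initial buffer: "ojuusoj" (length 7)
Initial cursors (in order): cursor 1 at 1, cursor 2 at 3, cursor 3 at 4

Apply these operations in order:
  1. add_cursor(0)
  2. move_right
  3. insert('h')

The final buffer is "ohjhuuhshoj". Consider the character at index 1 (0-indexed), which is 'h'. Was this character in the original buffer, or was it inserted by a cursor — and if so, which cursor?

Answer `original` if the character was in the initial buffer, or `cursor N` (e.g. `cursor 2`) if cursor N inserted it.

After op 1 (add_cursor(0)): buffer="ojuusoj" (len 7), cursors c4@0 c1@1 c2@3 c3@4, authorship .......
After op 2 (move_right): buffer="ojuusoj" (len 7), cursors c4@1 c1@2 c2@4 c3@5, authorship .......
After op 3 (insert('h')): buffer="ohjhuuhshoj" (len 11), cursors c4@2 c1@4 c2@7 c3@9, authorship .4.1..2.3..
Authorship (.=original, N=cursor N): . 4 . 1 . . 2 . 3 . .
Index 1: author = 4

Answer: cursor 4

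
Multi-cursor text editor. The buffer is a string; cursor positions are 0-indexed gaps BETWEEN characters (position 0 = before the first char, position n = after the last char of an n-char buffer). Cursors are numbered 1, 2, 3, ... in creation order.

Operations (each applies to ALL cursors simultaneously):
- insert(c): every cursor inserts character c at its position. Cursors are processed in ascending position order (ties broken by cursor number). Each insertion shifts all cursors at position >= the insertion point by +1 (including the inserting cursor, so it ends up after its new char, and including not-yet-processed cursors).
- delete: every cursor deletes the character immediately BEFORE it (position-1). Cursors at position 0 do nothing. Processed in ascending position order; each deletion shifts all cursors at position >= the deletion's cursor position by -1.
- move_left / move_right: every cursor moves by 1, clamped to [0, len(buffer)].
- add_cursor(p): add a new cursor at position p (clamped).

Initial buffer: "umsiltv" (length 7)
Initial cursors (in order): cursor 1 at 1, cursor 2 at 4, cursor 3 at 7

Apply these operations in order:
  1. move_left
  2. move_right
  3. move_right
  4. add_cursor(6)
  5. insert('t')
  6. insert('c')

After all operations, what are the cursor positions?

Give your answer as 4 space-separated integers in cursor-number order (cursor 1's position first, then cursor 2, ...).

After op 1 (move_left): buffer="umsiltv" (len 7), cursors c1@0 c2@3 c3@6, authorship .......
After op 2 (move_right): buffer="umsiltv" (len 7), cursors c1@1 c2@4 c3@7, authorship .......
After op 3 (move_right): buffer="umsiltv" (len 7), cursors c1@2 c2@5 c3@7, authorship .......
After op 4 (add_cursor(6)): buffer="umsiltv" (len 7), cursors c1@2 c2@5 c4@6 c3@7, authorship .......
After op 5 (insert('t')): buffer="umtsiltttvt" (len 11), cursors c1@3 c2@7 c4@9 c3@11, authorship ..1...2.4.3
After op 6 (insert('c')): buffer="umtcsiltcttcvtc" (len 15), cursors c1@4 c2@9 c4@12 c3@15, authorship ..11...22.44.33

Answer: 4 9 15 12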